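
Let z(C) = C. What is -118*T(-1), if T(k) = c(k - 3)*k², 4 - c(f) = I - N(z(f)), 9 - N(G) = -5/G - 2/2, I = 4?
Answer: -2065/2 ≈ -1032.5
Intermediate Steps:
N(G) = 10 + 5/G (N(G) = 9 - (-5/G - 2/2) = 9 - (-5/G - 2*½) = 9 - (-5/G - 1) = 9 - (-1 - 5/G) = 9 + (1 + 5/G) = 10 + 5/G)
c(f) = 10 + 5/f (c(f) = 4 - (4 - (10 + 5/f)) = 4 - (4 + (-10 - 5/f)) = 4 - (-6 - 5/f) = 4 + (6 + 5/f) = 10 + 5/f)
T(k) = k²*(10 + 5/(-3 + k)) (T(k) = (10 + 5/(k - 3))*k² = (10 + 5/(-3 + k))*k² = k²*(10 + 5/(-3 + k)))
-118*T(-1) = -118*(-1)²*(-25 + 10*(-1))/(-3 - 1) = -118*1*(-25 - 10)/(-4) = -118*1*(-¼)*(-35) = -118*35/4 = -1*2065/2 = -2065/2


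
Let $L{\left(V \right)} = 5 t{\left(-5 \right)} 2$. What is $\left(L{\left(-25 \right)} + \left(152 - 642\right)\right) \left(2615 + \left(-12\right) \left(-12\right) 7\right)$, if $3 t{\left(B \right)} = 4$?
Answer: $- \frac{5180890}{3} \approx -1.727 \cdot 10^{6}$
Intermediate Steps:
$t{\left(B \right)} = \frac{4}{3}$ ($t{\left(B \right)} = \frac{1}{3} \cdot 4 = \frac{4}{3}$)
$L{\left(V \right)} = \frac{40}{3}$ ($L{\left(V \right)} = 5 \cdot \frac{4}{3} \cdot 2 = \frac{20}{3} \cdot 2 = \frac{40}{3}$)
$\left(L{\left(-25 \right)} + \left(152 - 642\right)\right) \left(2615 + \left(-12\right) \left(-12\right) 7\right) = \left(\frac{40}{3} + \left(152 - 642\right)\right) \left(2615 + \left(-12\right) \left(-12\right) 7\right) = \left(\frac{40}{3} - 490\right) \left(2615 + 144 \cdot 7\right) = - \frac{1430 \left(2615 + 1008\right)}{3} = \left(- \frac{1430}{3}\right) 3623 = - \frac{5180890}{3}$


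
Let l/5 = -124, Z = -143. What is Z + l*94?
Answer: -58423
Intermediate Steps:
l = -620 (l = 5*(-124) = -620)
Z + l*94 = -143 - 620*94 = -143 - 58280 = -58423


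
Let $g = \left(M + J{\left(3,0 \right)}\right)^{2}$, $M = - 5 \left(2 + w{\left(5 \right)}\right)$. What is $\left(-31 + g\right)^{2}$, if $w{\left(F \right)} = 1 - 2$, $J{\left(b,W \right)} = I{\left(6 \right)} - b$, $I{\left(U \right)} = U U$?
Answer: $567009$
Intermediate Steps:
$I{\left(U \right)} = U^{2}$
$J{\left(b,W \right)} = 36 - b$ ($J{\left(b,W \right)} = 6^{2} - b = 36 - b$)
$w{\left(F \right)} = -1$
$M = -5$ ($M = - 5 \left(2 - 1\right) = \left(-5\right) 1 = -5$)
$g = 784$ ($g = \left(-5 + \left(36 - 3\right)\right)^{2} = \left(-5 + 33\right)^{2} = 28^{2} = 784$)
$\left(-31 + g\right)^{2} = \left(-31 + 784\right)^{2} = 753^{2} = 567009$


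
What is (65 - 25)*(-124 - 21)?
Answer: -5800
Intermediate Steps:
(65 - 25)*(-124 - 21) = 40*(-145) = -5800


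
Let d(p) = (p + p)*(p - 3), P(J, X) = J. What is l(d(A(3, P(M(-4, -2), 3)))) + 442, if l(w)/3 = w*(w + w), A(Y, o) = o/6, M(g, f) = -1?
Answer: 24229/54 ≈ 448.69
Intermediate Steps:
A(Y, o) = o/6 (A(Y, o) = o*(⅙) = o/6)
d(p) = 2*p*(-3 + p) (d(p) = (2*p)*(-3 + p) = 2*p*(-3 + p))
l(w) = 6*w² (l(w) = 3*(w*(w + w)) = 3*(w*(2*w)) = 3*(2*w²) = 6*w²)
l(d(A(3, P(M(-4, -2), 3)))) + 442 = 6*(2*((⅙)*(-1))*(-3 + (⅙)*(-1)))² + 442 = 6*(2*(-⅙)*(-3 - ⅙))² + 442 = 6*(2*(-⅙)*(-19/6))² + 442 = 6*(19/18)² + 442 = 6*(361/324) + 442 = 361/54 + 442 = 24229/54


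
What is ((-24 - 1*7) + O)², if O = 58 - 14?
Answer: 169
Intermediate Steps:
O = 44
((-24 - 1*7) + O)² = ((-24 - 1*7) + 44)² = ((-24 - 7) + 44)² = (-31 + 44)² = 13² = 169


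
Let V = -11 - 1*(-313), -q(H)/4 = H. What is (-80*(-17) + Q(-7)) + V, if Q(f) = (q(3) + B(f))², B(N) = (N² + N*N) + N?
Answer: 7903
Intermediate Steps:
q(H) = -4*H
V = 302 (V = -11 + 313 = 302)
B(N) = N + 2*N² (B(N) = (N² + N²) + N = 2*N² + N = N + 2*N²)
Q(f) = (-12 + f*(1 + 2*f))² (Q(f) = (-4*3 + f*(1 + 2*f))² = (-12 + f*(1 + 2*f))²)
(-80*(-17) + Q(-7)) + V = (-80*(-17) + (-12 - 7*(1 + 2*(-7)))²) + 302 = (1360 + (-12 - 7*(1 - 14))²) + 302 = (1360 + (-12 - 7*(-13))²) + 302 = (1360 + (-12 + 91)²) + 302 = (1360 + 79²) + 302 = (1360 + 6241) + 302 = 7601 + 302 = 7903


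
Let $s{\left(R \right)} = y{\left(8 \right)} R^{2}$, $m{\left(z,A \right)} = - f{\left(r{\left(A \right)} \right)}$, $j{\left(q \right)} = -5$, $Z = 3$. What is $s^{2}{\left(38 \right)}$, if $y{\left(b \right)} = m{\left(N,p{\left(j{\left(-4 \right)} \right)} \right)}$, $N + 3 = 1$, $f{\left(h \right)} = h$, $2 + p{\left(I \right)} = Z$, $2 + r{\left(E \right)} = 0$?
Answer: $8340544$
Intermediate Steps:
$r{\left(E \right)} = -2$ ($r{\left(E \right)} = -2 + 0 = -2$)
$p{\left(I \right)} = 1$ ($p{\left(I \right)} = -2 + 3 = 1$)
$N = -2$ ($N = -3 + 1 = -2$)
$m{\left(z,A \right)} = 2$ ($m{\left(z,A \right)} = \left(-1\right) \left(-2\right) = 2$)
$y{\left(b \right)} = 2$
$s{\left(R \right)} = 2 R^{2}$
$s^{2}{\left(38 \right)} = \left(2 \cdot 38^{2}\right)^{2} = \left(2 \cdot 1444\right)^{2} = 2888^{2} = 8340544$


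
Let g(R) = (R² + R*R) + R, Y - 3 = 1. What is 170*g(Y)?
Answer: 6120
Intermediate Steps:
Y = 4 (Y = 3 + 1 = 4)
g(R) = R + 2*R² (g(R) = (R² + R²) + R = 2*R² + R = R + 2*R²)
170*g(Y) = 170*(4*(1 + 2*4)) = 170*(4*(1 + 8)) = 170*(4*9) = 170*36 = 6120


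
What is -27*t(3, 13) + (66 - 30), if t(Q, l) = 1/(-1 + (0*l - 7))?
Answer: 315/8 ≈ 39.375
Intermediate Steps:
t(Q, l) = -⅛ (t(Q, l) = 1/(-1 + (0 - 7)) = 1/(-1 - 7) = 1/(-8) = -⅛)
-27*t(3, 13) + (66 - 30) = -27*(-⅛) + (66 - 30) = 27/8 + 36 = 315/8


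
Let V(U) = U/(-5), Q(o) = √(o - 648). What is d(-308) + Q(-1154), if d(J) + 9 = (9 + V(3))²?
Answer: 1539/25 + I*√1802 ≈ 61.56 + 42.45*I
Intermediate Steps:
Q(o) = √(-648 + o)
V(U) = -U/5 (V(U) = U*(-⅕) = -U/5)
d(J) = 1539/25 (d(J) = -9 + (9 - ⅕*3)² = -9 + (9 - ⅗)² = -9 + (42/5)² = -9 + 1764/25 = 1539/25)
d(-308) + Q(-1154) = 1539/25 + √(-648 - 1154) = 1539/25 + √(-1802) = 1539/25 + I*√1802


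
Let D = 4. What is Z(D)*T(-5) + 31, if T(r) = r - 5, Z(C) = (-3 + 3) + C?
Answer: -9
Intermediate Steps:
Z(C) = C (Z(C) = 0 + C = C)
T(r) = -5 + r
Z(D)*T(-5) + 31 = 4*(-5 - 5) + 31 = 4*(-10) + 31 = -40 + 31 = -9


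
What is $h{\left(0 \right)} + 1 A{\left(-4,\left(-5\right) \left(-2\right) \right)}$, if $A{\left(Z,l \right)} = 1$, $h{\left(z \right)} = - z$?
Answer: $1$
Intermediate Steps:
$h{\left(0 \right)} + 1 A{\left(-4,\left(-5\right) \left(-2\right) \right)} = \left(-1\right) 0 + 1 \cdot 1 = 0 + 1 = 1$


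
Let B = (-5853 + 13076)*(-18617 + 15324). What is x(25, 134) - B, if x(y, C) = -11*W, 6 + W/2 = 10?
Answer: 23785251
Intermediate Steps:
W = 8 (W = -12 + 2*10 = -12 + 20 = 8)
x(y, C) = -88 (x(y, C) = -11*8 = -88)
B = -23785339 (B = 7223*(-3293) = -23785339)
x(25, 134) - B = -88 - 1*(-23785339) = -88 + 23785339 = 23785251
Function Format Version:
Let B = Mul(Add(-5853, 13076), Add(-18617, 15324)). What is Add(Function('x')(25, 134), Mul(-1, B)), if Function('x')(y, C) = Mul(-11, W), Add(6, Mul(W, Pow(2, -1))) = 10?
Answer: 23785251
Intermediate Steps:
W = 8 (W = Add(-12, Mul(2, 10)) = Add(-12, 20) = 8)
Function('x')(y, C) = -88 (Function('x')(y, C) = Mul(-11, 8) = -88)
B = -23785339 (B = Mul(7223, -3293) = -23785339)
Add(Function('x')(25, 134), Mul(-1, B)) = Add(-88, Mul(-1, -23785339)) = Add(-88, 23785339) = 23785251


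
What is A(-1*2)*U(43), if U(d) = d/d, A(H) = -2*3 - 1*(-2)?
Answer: -4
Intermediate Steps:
A(H) = -4 (A(H) = -6 + 2 = -4)
U(d) = 1
A(-1*2)*U(43) = -4*1 = -4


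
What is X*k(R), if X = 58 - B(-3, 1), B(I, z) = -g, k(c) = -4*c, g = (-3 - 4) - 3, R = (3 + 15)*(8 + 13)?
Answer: -72576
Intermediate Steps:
R = 378 (R = 18*21 = 378)
g = -10 (g = -7 - 3 = -10)
B(I, z) = 10 (B(I, z) = -1*(-10) = 10)
X = 48 (X = 58 - 1*10 = 58 - 10 = 48)
X*k(R) = 48*(-4*378) = 48*(-1512) = -72576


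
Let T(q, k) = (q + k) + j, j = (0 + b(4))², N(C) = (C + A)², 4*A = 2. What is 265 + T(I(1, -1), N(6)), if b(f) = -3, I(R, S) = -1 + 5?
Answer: 1281/4 ≈ 320.25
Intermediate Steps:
I(R, S) = 4
A = ½ (A = (¼)*2 = ½ ≈ 0.50000)
N(C) = (½ + C)² (N(C) = (C + ½)² = (½ + C)²)
j = 9 (j = (0 - 3)² = (-3)² = 9)
T(q, k) = 9 + k + q (T(q, k) = (q + k) + 9 = (k + q) + 9 = 9 + k + q)
265 + T(I(1, -1), N(6)) = 265 + (9 + (1 + 2*6)²/4 + 4) = 265 + (9 + (1 + 12)²/4 + 4) = 265 + (9 + (¼)*13² + 4) = 265 + (9 + (¼)*169 + 4) = 265 + (9 + 169/4 + 4) = 265 + 221/4 = 1281/4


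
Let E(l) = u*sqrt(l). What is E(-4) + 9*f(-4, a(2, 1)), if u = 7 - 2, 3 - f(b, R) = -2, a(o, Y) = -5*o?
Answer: 45 + 10*I ≈ 45.0 + 10.0*I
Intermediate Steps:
f(b, R) = 5 (f(b, R) = 3 - 1*(-2) = 3 + 2 = 5)
u = 5
E(l) = 5*sqrt(l)
E(-4) + 9*f(-4, a(2, 1)) = 5*sqrt(-4) + 9*5 = 5*(2*I) + 45 = 10*I + 45 = 45 + 10*I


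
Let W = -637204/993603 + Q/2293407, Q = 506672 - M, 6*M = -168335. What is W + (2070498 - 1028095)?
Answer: 4750720782332284037/4557472150842 ≈ 1.0424e+6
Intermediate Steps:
M = -168335/6 (M = (1/6)*(-168335) = -168335/6 ≈ -28056.)
Q = 3208367/6 (Q = 506672 - 1*(-168335/6) = 506672 + 168335/6 = 3208367/6 ≈ 5.3473e+5)
W = -1860121869289/4557472150842 (W = -637204/993603 + (3208367/6)/2293407 = -637204*1/993603 + (3208367/6)*(1/2293407) = -637204/993603 + 3208367/13760442 = -1860121869289/4557472150842 ≈ -0.40815)
W + (2070498 - 1028095) = -1860121869289/4557472150842 + (2070498 - 1028095) = -1860121869289/4557472150842 + 1042403 = 4750720782332284037/4557472150842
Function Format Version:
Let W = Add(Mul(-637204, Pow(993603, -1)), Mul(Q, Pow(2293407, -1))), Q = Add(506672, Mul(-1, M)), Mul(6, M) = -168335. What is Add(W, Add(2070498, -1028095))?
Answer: Rational(4750720782332284037, 4557472150842) ≈ 1.0424e+6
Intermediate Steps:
M = Rational(-168335, 6) (M = Mul(Rational(1, 6), -168335) = Rational(-168335, 6) ≈ -28056.)
Q = Rational(3208367, 6) (Q = Add(506672, Mul(-1, Rational(-168335, 6))) = Add(506672, Rational(168335, 6)) = Rational(3208367, 6) ≈ 5.3473e+5)
W = Rational(-1860121869289, 4557472150842) (W = Add(Mul(-637204, Pow(993603, -1)), Mul(Rational(3208367, 6), Pow(2293407, -1))) = Add(Mul(-637204, Rational(1, 993603)), Mul(Rational(3208367, 6), Rational(1, 2293407))) = Add(Rational(-637204, 993603), Rational(3208367, 13760442)) = Rational(-1860121869289, 4557472150842) ≈ -0.40815)
Add(W, Add(2070498, -1028095)) = Add(Rational(-1860121869289, 4557472150842), Add(2070498, -1028095)) = Add(Rational(-1860121869289, 4557472150842), 1042403) = Rational(4750720782332284037, 4557472150842)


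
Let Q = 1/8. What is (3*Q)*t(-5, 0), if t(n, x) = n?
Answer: -15/8 ≈ -1.8750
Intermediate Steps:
Q = ⅛ ≈ 0.12500
(3*Q)*t(-5, 0) = (3*(⅛))*(-5) = (3/8)*(-5) = -15/8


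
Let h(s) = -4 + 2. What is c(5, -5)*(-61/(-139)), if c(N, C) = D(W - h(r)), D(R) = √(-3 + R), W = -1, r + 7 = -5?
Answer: 61*I*√2/139 ≈ 0.62063*I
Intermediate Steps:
r = -12 (r = -7 - 5 = -12)
h(s) = -2
c(N, C) = I*√2 (c(N, C) = √(-3 + (-1 - 1*(-2))) = √(-3 + (-1 + 2)) = √(-3 + 1) = √(-2) = I*√2)
c(5, -5)*(-61/(-139)) = (I*√2)*(-61/(-139)) = (I*√2)*(-61*(-1/139)) = (I*√2)*(61/139) = 61*I*√2/139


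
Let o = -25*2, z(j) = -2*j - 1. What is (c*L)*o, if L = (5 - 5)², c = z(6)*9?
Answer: 0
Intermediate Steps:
z(j) = -1 - 2*j
c = -117 (c = (-1 - 2*6)*9 = (-1 - 12)*9 = -13*9 = -117)
L = 0 (L = 0² = 0)
o = -50
(c*L)*o = -117*0*(-50) = 0*(-50) = 0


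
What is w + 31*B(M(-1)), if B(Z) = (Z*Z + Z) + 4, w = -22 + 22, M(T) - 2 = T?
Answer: 186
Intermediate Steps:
M(T) = 2 + T
w = 0
B(Z) = 4 + Z + Z**2 (B(Z) = (Z**2 + Z) + 4 = (Z + Z**2) + 4 = 4 + Z + Z**2)
w + 31*B(M(-1)) = 0 + 31*(4 + (2 - 1) + (2 - 1)**2) = 0 + 31*(4 + 1 + 1**2) = 0 + 31*(4 + 1 + 1) = 0 + 31*6 = 0 + 186 = 186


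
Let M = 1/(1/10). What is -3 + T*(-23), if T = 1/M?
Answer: -53/10 ≈ -5.3000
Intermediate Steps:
M = 10 (M = 1/(1/10) = 10)
T = 1/10 ≈ 0.10000
-3 + T*(-23) = -3 + (1/10)*(-23) = -3 - 23/10 = -53/10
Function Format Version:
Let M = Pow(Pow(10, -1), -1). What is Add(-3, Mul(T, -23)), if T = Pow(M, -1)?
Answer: Rational(-53, 10) ≈ -5.3000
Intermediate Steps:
M = 10 (M = Pow(Rational(1, 10), -1) = 10)
T = Rational(1, 10) (T = Pow(10, -1) = Rational(1, 10) ≈ 0.10000)
Add(-3, Mul(T, -23)) = Add(-3, Mul(Rational(1, 10), -23)) = Add(-3, Rational(-23, 10)) = Rational(-53, 10)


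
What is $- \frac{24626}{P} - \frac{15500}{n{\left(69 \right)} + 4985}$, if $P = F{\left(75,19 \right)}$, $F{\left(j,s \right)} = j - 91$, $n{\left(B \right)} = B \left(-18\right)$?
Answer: $\frac{45963559}{29944} \approx 1535.0$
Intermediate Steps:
$n{\left(B \right)} = - 18 B$
$F{\left(j,s \right)} = -91 + j$
$P = -16$ ($P = -91 + 75 = -16$)
$- \frac{24626}{P} - \frac{15500}{n{\left(69 \right)} + 4985} = - \frac{24626}{-16} - \frac{15500}{\left(-18\right) 69 + 4985} = \left(-24626\right) \left(- \frac{1}{16}\right) - \frac{15500}{-1242 + 4985} = \frac{12313}{8} - \frac{15500}{3743} = \frac{45963559}{29944}$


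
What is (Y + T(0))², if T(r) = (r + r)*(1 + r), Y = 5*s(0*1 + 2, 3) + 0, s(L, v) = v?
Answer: 225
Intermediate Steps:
Y = 15 (Y = 5*3 + 0 = 15 + 0 = 15)
T(r) = 2*r*(1 + r) (T(r) = (2*r)*(1 + r) = 2*r*(1 + r))
(Y + T(0))² = (15 + 2*0*(1 + 0))² = (15 + 2*0*1)² = (15 + 0)² = 15² = 225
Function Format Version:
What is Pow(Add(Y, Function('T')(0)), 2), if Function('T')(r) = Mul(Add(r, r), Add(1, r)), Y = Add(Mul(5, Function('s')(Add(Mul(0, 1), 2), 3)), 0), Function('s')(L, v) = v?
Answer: 225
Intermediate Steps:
Y = 15 (Y = Add(Mul(5, 3), 0) = Add(15, 0) = 15)
Function('T')(r) = Mul(2, r, Add(1, r)) (Function('T')(r) = Mul(Mul(2, r), Add(1, r)) = Mul(2, r, Add(1, r)))
Pow(Add(Y, Function('T')(0)), 2) = Pow(Add(15, Mul(2, 0, Add(1, 0))), 2) = Pow(Add(15, Mul(2, 0, 1)), 2) = Pow(Add(15, 0), 2) = Pow(15, 2) = 225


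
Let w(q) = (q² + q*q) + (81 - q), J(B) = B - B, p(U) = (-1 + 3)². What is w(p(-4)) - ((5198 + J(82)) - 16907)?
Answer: 11818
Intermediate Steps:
p(U) = 4 (p(U) = 2² = 4)
J(B) = 0
w(q) = 81 - q + 2*q² (w(q) = (q² + q²) + (81 - q) = 2*q² + (81 - q) = 81 - q + 2*q²)
w(p(-4)) - ((5198 + J(82)) - 16907) = (81 - 1*4 + 2*4²) - ((5198 + 0) - 16907) = (81 - 4 + 2*16) - (5198 - 16907) = (81 - 4 + 32) - 1*(-11709) = 109 + 11709 = 11818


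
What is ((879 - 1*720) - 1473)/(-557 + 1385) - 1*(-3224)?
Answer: 148231/46 ≈ 3222.4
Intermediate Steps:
((879 - 1*720) - 1473)/(-557 + 1385) - 1*(-3224) = ((879 - 720) - 1473)/828 + 3224 = (159 - 1473)*(1/828) + 3224 = -1314*1/828 + 3224 = -73/46 + 3224 = 148231/46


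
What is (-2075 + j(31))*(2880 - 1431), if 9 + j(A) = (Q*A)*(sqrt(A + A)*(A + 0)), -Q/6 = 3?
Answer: -3019716 - 25064802*sqrt(62) ≈ -2.0038e+8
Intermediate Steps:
Q = -18 (Q = -6*3 = -18)
j(A) = -9 - 18*sqrt(2)*A**(5/2) (j(A) = -9 + (-18*A)*(sqrt(A + A)*(A + 0)) = -9 + (-18*A)*(sqrt(2*A)*A) = -9 + (-18*A)*((sqrt(2)*sqrt(A))*A) = -9 + (-18*A)*(sqrt(2)*A**(3/2)) = -9 - 18*sqrt(2)*A**(5/2))
(-2075 + j(31))*(2880 - 1431) = (-2075 + (-9 - 18*sqrt(2)*31**(5/2)))*(2880 - 1431) = (-2075 + (-9 - 18*sqrt(2)*961*sqrt(31)))*1449 = (-2075 + (-9 - 17298*sqrt(62)))*1449 = (-2084 - 17298*sqrt(62))*1449 = -3019716 - 25064802*sqrt(62)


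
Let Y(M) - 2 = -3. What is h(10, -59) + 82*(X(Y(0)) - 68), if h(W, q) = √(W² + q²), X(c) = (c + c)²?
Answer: -5248 + √3581 ≈ -5188.2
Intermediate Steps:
Y(M) = -1 (Y(M) = 2 - 3 = -1)
X(c) = 4*c² (X(c) = (2*c)² = 4*c²)
h(10, -59) + 82*(X(Y(0)) - 68) = √(10² + (-59)²) + 82*(4*(-1)² - 68) = √(100 + 3481) + 82*(4*1 - 68) = √3581 + 82*(4 - 68) = √3581 + 82*(-64) = √3581 - 5248 = -5248 + √3581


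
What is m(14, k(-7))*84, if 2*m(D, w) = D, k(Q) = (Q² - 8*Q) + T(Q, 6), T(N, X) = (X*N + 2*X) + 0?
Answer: 588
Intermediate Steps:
T(N, X) = 2*X + N*X (T(N, X) = (N*X + 2*X) + 0 = (2*X + N*X) + 0 = 2*X + N*X)
k(Q) = 12 + Q² - 2*Q (k(Q) = (Q² - 8*Q) + 6*(2 + Q) = (Q² - 8*Q) + (12 + 6*Q) = 12 + Q² - 2*Q)
m(D, w) = D/2
m(14, k(-7))*84 = ((½)*14)*84 = 7*84 = 588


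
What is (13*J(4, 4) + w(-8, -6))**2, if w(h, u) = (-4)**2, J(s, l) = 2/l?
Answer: 2025/4 ≈ 506.25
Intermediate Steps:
w(h, u) = 16
(13*J(4, 4) + w(-8, -6))**2 = (13*(2/4) + 16)**2 = (13*(2*(1/4)) + 16)**2 = (13*(1/2) + 16)**2 = (13/2 + 16)**2 = (45/2)**2 = 2025/4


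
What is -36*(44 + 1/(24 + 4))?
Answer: -11097/7 ≈ -1585.3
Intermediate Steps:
-36*(44 + 1/(24 + 4)) = -36*(44 + 1/28) = -36*1233/28 = -11097/7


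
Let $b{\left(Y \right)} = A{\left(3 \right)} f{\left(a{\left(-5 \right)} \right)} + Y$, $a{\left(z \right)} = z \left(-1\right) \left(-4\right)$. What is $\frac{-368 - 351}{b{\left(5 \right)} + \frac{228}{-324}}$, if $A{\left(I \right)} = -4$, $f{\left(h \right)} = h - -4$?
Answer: $- \frac{19413}{1844} \approx -10.528$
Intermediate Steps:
$a{\left(z \right)} = 4 z$ ($a{\left(z \right)} = - z \left(-4\right) = 4 z$)
$f{\left(h \right)} = 4 + h$ ($f{\left(h \right)} = h + 4 = 4 + h$)
$b{\left(Y \right)} = 64 + Y$ ($b{\left(Y \right)} = - 4 \left(4 + 4 \left(-5\right)\right) + Y = - 4 \left(4 - 20\right) + Y = \left(-4\right) \left(-16\right) + Y = 64 + Y$)
$\frac{-368 - 351}{b{\left(5 \right)} + \frac{228}{-324}} = \frac{-368 - 351}{\left(64 + 5\right) + \frac{228}{-324}} = - \frac{719}{69 + 228 \left(- \frac{1}{324}\right)} = - \frac{719}{69 - \frac{19}{27}} = - \frac{719}{\frac{1844}{27}} = \left(-719\right) \frac{27}{1844} = - \frac{19413}{1844}$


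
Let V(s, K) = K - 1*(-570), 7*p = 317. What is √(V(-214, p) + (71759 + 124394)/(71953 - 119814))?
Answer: 12*√476399683298/335027 ≈ 24.722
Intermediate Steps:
p = 317/7 (p = (⅐)*317 = 317/7 ≈ 45.286)
V(s, K) = 570 + K (V(s, K) = K + 570 = 570 + K)
√(V(-214, p) + (71759 + 124394)/(71953 - 119814)) = √((570 + 317/7) + (71759 + 124394)/(71953 - 119814)) = √(4307/7 + 196153/(-47861)) = √(4307/7 + 196153*(-1/47861)) = √(4307/7 - 196153/47861) = √(204764256/335027) = 12*√476399683298/335027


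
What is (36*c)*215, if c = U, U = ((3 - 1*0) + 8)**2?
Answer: 936540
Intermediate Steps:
U = 121 (U = ((3 + 0) + 8)**2 = (3 + 8)**2 = 11**2 = 121)
c = 121
(36*c)*215 = (36*121)*215 = 4356*215 = 936540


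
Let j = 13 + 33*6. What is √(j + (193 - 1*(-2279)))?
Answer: √2683 ≈ 51.798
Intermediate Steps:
j = 211 (j = 13 + 198 = 211)
√(j + (193 - 1*(-2279))) = √(211 + (193 - 1*(-2279))) = √(211 + (193 + 2279)) = √(211 + 2472) = √2683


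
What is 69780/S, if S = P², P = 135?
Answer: 4652/1215 ≈ 3.8288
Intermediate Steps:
S = 18225 (S = 135² = 18225)
69780/S = 69780/18225 = 69780*(1/18225) = 4652/1215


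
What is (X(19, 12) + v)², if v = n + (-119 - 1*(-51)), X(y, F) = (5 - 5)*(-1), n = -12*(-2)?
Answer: 1936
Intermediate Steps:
n = 24
X(y, F) = 0 (X(y, F) = 0*(-1) = 0)
v = -44 (v = 24 + (-119 - 1*(-51)) = 24 + (-119 + 51) = 24 - 68 = -44)
(X(19, 12) + v)² = (0 - 44)² = (-44)² = 1936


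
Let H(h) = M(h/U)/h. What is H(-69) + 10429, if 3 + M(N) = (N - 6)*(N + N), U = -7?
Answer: 11752290/1127 ≈ 10428.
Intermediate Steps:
M(N) = -3 + 2*N*(-6 + N) (M(N) = -3 + (N - 6)*(N + N) = -3 + (-6 + N)*(2*N) = -3 + 2*N*(-6 + N))
H(h) = (-3 + 2*h²/49 + 12*h/7)/h (H(h) = (-3 - 12*h/(-7) + 2*(h/(-7))²)/h = (-3 - 12*h*(-1)/7 + 2*(h*(-⅐))²)/h = (-3 - (-12)*h/7 + 2*(-h/7)²)/h = (-3 + 12*h/7 + 2*(h²/49))/h = (-3 + 12*h/7 + 2*h²/49)/h = (-3 + 2*h²/49 + 12*h/7)/h)
H(-69) + 10429 = (12/7 - 3/(-69) + (2/49)*(-69)) + 10429 = (12/7 - 3*(-1/69) - 138/49) + 10429 = (12/7 + 1/23 - 138/49) + 10429 = -1193/1127 + 10429 = 11752290/1127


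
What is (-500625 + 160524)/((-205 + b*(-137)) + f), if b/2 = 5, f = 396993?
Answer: -113367/131806 ≈ -0.86010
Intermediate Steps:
b = 10 (b = 2*5 = 10)
(-500625 + 160524)/((-205 + b*(-137)) + f) = (-500625 + 160524)/((-205 + 10*(-137)) + 396993) = -340101/((-205 - 1370) + 396993) = -340101/(-1575 + 396993) = -340101/395418 = -340101*1/395418 = -113367/131806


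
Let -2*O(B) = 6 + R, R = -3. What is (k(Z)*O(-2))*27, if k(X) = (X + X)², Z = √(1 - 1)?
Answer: 0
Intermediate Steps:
Z = 0 (Z = √0 = 0)
k(X) = 4*X² (k(X) = (2*X)² = 4*X²)
O(B) = -3/2 (O(B) = -(6 - 3)/2 = -½*3 = -3/2)
(k(Z)*O(-2))*27 = ((4*0²)*(-3/2))*27 = ((4*0)*(-3/2))*27 = (0*(-3/2))*27 = 0*27 = 0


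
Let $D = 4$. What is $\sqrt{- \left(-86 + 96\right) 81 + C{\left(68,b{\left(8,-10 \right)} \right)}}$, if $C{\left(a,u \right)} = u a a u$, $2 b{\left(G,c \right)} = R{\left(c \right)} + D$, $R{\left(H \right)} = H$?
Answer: $3 \sqrt{4534} \approx 202.0$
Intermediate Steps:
$b{\left(G,c \right)} = 2 + \frac{c}{2}$ ($b{\left(G,c \right)} = \frac{c + 4}{2} = \frac{4 + c}{2} = 2 + \frac{c}{2}$)
$C{\left(a,u \right)} = a^{2} u^{2}$ ($C{\left(a,u \right)} = a u a u = a^{2} u^{2}$)
$\sqrt{- \left(-86 + 96\right) 81 + C{\left(68,b{\left(8,-10 \right)} \right)}} = \sqrt{- \left(-86 + 96\right) 81 + 68^{2} \left(2 + \frac{1}{2} \left(-10\right)\right)^{2}} = \sqrt{- 10 \cdot 81 + 4624 \left(2 - 5\right)^{2}} = \sqrt{\left(-1\right) 810 + 4624 \left(-3\right)^{2}} = \sqrt{-810 + 4624 \cdot 9} = \sqrt{-810 + 41616} = \sqrt{40806} = 3 \sqrt{4534}$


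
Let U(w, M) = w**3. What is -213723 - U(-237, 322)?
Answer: 13098330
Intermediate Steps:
-213723 - U(-237, 322) = -213723 - 1*(-237)**3 = -213723 - 1*(-13312053) = -213723 + 13312053 = 13098330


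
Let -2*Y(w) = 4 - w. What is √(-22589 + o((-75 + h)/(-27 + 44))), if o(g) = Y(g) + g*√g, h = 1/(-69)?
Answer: √(-31086647763 - 10352*I*√1517862)/1173 ≈ 0.030834 - 150.31*I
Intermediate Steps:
Y(w) = -2 + w/2 (Y(w) = -(4 - w)/2 = -2 + w/2)
h = -1/69 ≈ -0.014493
o(g) = -2 + g^(3/2) + g/2 (o(g) = (-2 + g/2) + g*√g = (-2 + g/2) + g^(3/2) = -2 + g^(3/2) + g/2)
√(-22589 + o((-75 + h)/(-27 + 44))) = √(-22589 + (-2 + ((-75 - 1/69)/(-27 + 44))^(3/2) + ((-75 - 1/69)/(-27 + 44))/2)) = √(-22589 + (-2 + (-5176/69/17)^(3/2) + (-5176/69/17)/2)) = √(-22589 + (-2 + (-5176/69*1/17)^(3/2) + (-5176/69*1/17)/2)) = √(-22589 + (-2 + (-5176/1173)^(3/2) + (½)*(-5176/1173))) = √(-22589 + (-2 - 10352*I*√1517862/1375929 - 2588/1173)) = √(-22589 + (-4934/1173 - 10352*I*√1517862/1375929)) = √(-26501831/1173 - 10352*I*√1517862/1375929)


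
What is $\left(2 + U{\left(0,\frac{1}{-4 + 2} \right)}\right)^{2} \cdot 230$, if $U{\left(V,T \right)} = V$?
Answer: $920$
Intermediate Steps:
$\left(2 + U{\left(0,\frac{1}{-4 + 2} \right)}\right)^{2} \cdot 230 = \left(2 + 0\right)^{2} \cdot 230 = 2^{2} \cdot 230 = 4 \cdot 230 = 920$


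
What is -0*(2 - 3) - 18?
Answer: -18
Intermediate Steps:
-0*(2 - 3) - 18 = -0*(-1) - 18 = -47*0 - 18 = 0 - 18 = -18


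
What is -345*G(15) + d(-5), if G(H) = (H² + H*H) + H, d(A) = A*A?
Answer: -160400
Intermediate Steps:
d(A) = A²
G(H) = H + 2*H² (G(H) = (H² + H²) + H = 2*H² + H = H + 2*H²)
-345*G(15) + d(-5) = -5175*(1 + 2*15) + (-5)² = -5175*(1 + 30) + 25 = -5175*31 + 25 = -345*465 + 25 = -160425 + 25 = -160400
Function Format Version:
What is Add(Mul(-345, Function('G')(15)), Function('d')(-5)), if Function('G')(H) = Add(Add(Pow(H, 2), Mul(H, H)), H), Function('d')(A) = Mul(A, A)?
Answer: -160400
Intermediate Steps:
Function('d')(A) = Pow(A, 2)
Function('G')(H) = Add(H, Mul(2, Pow(H, 2))) (Function('G')(H) = Add(Add(Pow(H, 2), Pow(H, 2)), H) = Add(Mul(2, Pow(H, 2)), H) = Add(H, Mul(2, Pow(H, 2))))
Add(Mul(-345, Function('G')(15)), Function('d')(-5)) = Add(Mul(-345, Mul(15, Add(1, Mul(2, 15)))), Pow(-5, 2)) = Add(Mul(-345, Mul(15, Add(1, 30))), 25) = Add(Mul(-345, Mul(15, 31)), 25) = Add(Mul(-345, 465), 25) = Add(-160425, 25) = -160400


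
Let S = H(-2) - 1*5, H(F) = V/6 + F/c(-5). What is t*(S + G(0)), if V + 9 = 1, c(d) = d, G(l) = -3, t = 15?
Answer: -134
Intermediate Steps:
V = -8 (V = -9 + 1 = -8)
H(F) = -4/3 - F/5 (H(F) = -8/6 + F/(-5) = -8*1/6 + F*(-1/5) = -4/3 - F/5)
S = -89/15 (S = (-4/3 - 1/5*(-2)) - 1*5 = (-4/3 + 2/5) - 5 = -14/15 - 5 = -89/15 ≈ -5.9333)
t*(S + G(0)) = 15*(-89/15 - 3) = 15*(-134/15) = -134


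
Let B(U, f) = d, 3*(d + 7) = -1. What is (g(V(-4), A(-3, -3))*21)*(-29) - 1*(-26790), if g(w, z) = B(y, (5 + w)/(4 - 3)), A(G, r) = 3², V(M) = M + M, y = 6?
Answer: 31256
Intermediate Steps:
V(M) = 2*M
d = -22/3 (d = -7 + (⅓)*(-1) = -7 - ⅓ = -22/3 ≈ -7.3333)
B(U, f) = -22/3
A(G, r) = 9
g(w, z) = -22/3
(g(V(-4), A(-3, -3))*21)*(-29) - 1*(-26790) = -22/3*21*(-29) - 1*(-26790) = -154*(-29) + 26790 = 4466 + 26790 = 31256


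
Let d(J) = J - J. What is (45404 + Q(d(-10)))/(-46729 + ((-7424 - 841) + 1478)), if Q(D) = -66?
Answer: -22669/26758 ≈ -0.84719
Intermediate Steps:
d(J) = 0
(45404 + Q(d(-10)))/(-46729 + ((-7424 - 841) + 1478)) = (45404 - 66)/(-46729 + ((-7424 - 841) + 1478)) = 45338/(-46729 + (-8265 + 1478)) = 45338/(-46729 - 6787) = 45338/(-53516) = 45338*(-1/53516) = -22669/26758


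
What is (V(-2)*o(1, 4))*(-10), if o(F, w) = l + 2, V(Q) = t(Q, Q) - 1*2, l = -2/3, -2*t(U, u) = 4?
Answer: 160/3 ≈ 53.333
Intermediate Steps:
t(U, u) = -2 (t(U, u) = -½*4 = -2)
l = -⅔ (l = -2*⅓ = -⅔ ≈ -0.66667)
V(Q) = -4 (V(Q) = -2 - 1*2 = -2 - 2 = -4)
o(F, w) = 4/3 (o(F, w) = -⅔ + 2 = 4/3)
(V(-2)*o(1, 4))*(-10) = -4*4/3*(-10) = -16/3*(-10) = 160/3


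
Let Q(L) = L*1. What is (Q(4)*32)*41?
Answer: 5248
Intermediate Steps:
Q(L) = L
(Q(4)*32)*41 = (4*32)*41 = 128*41 = 5248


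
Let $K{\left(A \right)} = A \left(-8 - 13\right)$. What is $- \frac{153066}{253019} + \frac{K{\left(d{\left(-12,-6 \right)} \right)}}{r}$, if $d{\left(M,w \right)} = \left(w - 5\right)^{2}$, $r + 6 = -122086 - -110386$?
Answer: $- \frac{382956439}{987280138} \approx -0.38789$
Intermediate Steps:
$r = -11706$ ($r = -6 - 11700 = -11706$)
$d{\left(M,w \right)} = \left(-5 + w\right)^{2}$
$K{\left(A \right)} = - 21 A$ ($K{\left(A \right)} = A \left(-21\right) = - 21 A$)
$- \frac{153066}{253019} + \frac{K{\left(d{\left(-12,-6 \right)} \right)}}{r} = - \frac{153066}{253019} + \frac{\left(-21\right) \left(-5 - 6\right)^{2}}{-11706} = \left(-153066\right) \frac{1}{253019} + - 21 \left(-11\right)^{2} \left(- \frac{1}{11706}\right) = - \frac{153066}{253019} + \left(-21\right) 121 \left(- \frac{1}{11706}\right) = - \frac{153066}{253019} - - \frac{847}{3902} = - \frac{153066}{253019} + \frac{847}{3902} = - \frac{382956439}{987280138}$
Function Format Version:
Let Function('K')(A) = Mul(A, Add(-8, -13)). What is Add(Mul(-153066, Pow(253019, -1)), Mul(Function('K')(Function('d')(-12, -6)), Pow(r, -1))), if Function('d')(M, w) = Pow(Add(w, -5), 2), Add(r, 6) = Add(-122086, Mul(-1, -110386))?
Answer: Rational(-382956439, 987280138) ≈ -0.38789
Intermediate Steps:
r = -11706 (r = Add(-6, Add(-122086, Mul(-1, -110386))) = Add(-6, Add(-122086, 110386)) = Add(-6, -11700) = -11706)
Function('d')(M, w) = Pow(Add(-5, w), 2)
Function('K')(A) = Mul(-21, A) (Function('K')(A) = Mul(A, -21) = Mul(-21, A))
Add(Mul(-153066, Pow(253019, -1)), Mul(Function('K')(Function('d')(-12, -6)), Pow(r, -1))) = Add(Mul(-153066, Pow(253019, -1)), Mul(Mul(-21, Pow(Add(-5, -6), 2)), Pow(-11706, -1))) = Add(Mul(-153066, Rational(1, 253019)), Mul(Mul(-21, Pow(-11, 2)), Rational(-1, 11706))) = Add(Rational(-153066, 253019), Mul(Mul(-21, 121), Rational(-1, 11706))) = Add(Rational(-153066, 253019), Mul(-2541, Rational(-1, 11706))) = Add(Rational(-153066, 253019), Rational(847, 3902)) = Rational(-382956439, 987280138)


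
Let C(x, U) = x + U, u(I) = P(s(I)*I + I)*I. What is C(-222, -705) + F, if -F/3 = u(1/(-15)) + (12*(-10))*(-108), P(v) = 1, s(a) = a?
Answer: -199034/5 ≈ -39807.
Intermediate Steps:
u(I) = I (u(I) = 1*I = I)
C(x, U) = U + x
F = -194399/5 (F = -3*(1/(-15) + (12*(-10))*(-108)) = -3*(-1/15 - 120*(-108)) = -3*(-1/15 + 12960) = -3*194399/15 = -194399/5 ≈ -38880.)
C(-222, -705) + F = (-705 - 222) - 194399/5 = -927 - 194399/5 = -199034/5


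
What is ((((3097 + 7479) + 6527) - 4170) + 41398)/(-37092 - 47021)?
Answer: -54331/84113 ≈ -0.64593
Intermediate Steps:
((((3097 + 7479) + 6527) - 4170) + 41398)/(-37092 - 47021) = (((10576 + 6527) - 4170) + 41398)/(-84113) = ((17103 - 4170) + 41398)*(-1/84113) = (12933 + 41398)*(-1/84113) = 54331*(-1/84113) = -54331/84113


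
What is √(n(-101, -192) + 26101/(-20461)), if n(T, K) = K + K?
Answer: 25*I*√258074593/20461 ≈ 19.628*I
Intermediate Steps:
n(T, K) = 2*K
√(n(-101, -192) + 26101/(-20461)) = √(2*(-192) + 26101/(-20461)) = √(-384 + 26101*(-1/20461)) = √(-384 - 26101/20461) = √(-7883125/20461) = 25*I*√258074593/20461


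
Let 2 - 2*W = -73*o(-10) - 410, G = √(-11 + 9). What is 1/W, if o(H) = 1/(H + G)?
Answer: 82588/16717697 + 146*I*√2/16717697 ≈ 0.0049402 + 1.2351e-5*I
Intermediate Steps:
G = I*√2 (G = √(-2) = I*√2 ≈ 1.4142*I)
o(H) = 1/(H + I*√2)
W = 206 + 73/(2*(-10 + I*√2)) (W = 1 - (-73/(-10 + I*√2) - 410)/2 = 1 - (-410 - 73/(-10 + I*√2))/2 = 1 + (205 + 73/(2*(-10 + I*√2))) = 206 + 73/(2*(-10 + I*√2)) ≈ 202.42 - 0.50607*I)
1/W = 1/(20647/102 - 73*I*√2/204)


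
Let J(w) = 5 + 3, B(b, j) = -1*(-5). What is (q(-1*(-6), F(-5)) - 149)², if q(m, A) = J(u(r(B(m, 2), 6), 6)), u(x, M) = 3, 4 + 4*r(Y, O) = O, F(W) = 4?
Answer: 19881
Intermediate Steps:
B(b, j) = 5
r(Y, O) = -1 + O/4
J(w) = 8
q(m, A) = 8
(q(-1*(-6), F(-5)) - 149)² = (8 - 149)² = (-141)² = 19881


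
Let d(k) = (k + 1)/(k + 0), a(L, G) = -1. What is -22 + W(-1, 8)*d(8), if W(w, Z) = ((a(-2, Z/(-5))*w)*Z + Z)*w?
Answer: -40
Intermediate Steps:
W(w, Z) = w*(Z - Z*w) (W(w, Z) = ((-w)*Z + Z)*w = (-Z*w + Z)*w = (Z - Z*w)*w = w*(Z - Z*w))
d(k) = (1 + k)/k
-22 + W(-1, 8)*d(8) = -22 + (8*(-1)*(1 - 1*(-1)))*((1 + 8)/8) = -22 + (8*(-1)*(1 + 1))*((⅛)*9) = -22 + (8*(-1)*2)*(9/8) = -22 - 16*9/8 = -22 - 18 = -40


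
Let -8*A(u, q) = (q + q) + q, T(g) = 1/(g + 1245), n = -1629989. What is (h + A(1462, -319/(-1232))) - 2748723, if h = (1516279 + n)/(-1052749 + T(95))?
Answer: -496330061289077915/180567508352 ≈ -2.7487e+6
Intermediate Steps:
T(g) = 1/(1245 + g)
A(u, q) = -3*q/8 (A(u, q) = -((q + q) + q)/8 = -(2*q + q)/8 = -3*q/8)
h = 152371400/1410683659 (h = (1516279 - 1629989)/(-1052749 + 1/(1245 + 95)) = -113710/(-1052749 + 1/1340) = -113710/(-1410683659/1340) = -113710*(-1340/1410683659) = 152371400/1410683659 ≈ 0.10801)
(h + A(1462, -319/(-1232))) - 2748723 = (152371400/1410683659 - (-957)/(8*(-1232))) - 2748723 = (152371400/1410683659 - (-957)*(-1)/(8*1232)) - 2748723 = (152371400/1410683659 - 3/8*29/112) - 2748723 = (152371400/1410683659 - 87/896) - 2748723 = 1970756581/180567508352 - 2748723 = -496330061289077915/180567508352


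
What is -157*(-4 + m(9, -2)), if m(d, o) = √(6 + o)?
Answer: 314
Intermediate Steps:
-157*(-4 + m(9, -2)) = -157*(-4 + √(6 - 2)) = -157*(-4 + √4) = -157*(-4 + 2) = -157*(-2) = 314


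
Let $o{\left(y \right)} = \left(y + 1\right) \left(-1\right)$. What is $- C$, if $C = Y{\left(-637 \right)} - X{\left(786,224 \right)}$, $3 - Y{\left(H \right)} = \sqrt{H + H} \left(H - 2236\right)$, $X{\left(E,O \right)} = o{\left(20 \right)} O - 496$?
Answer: $-5203 - 20111 i \sqrt{26} \approx -5203.0 - 1.0255 \cdot 10^{5} i$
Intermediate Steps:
$o{\left(y \right)} = -1 - y$ ($o{\left(y \right)} = \left(1 + y\right) \left(-1\right) = -1 - y$)
$X{\left(E,O \right)} = -496 - 21 O$ ($X{\left(E,O \right)} = \left(-1 - 20\right) O - 496 = - 21 O - 496 = -496 - 21 O$)
$Y{\left(H \right)} = 3 - \sqrt{2} \sqrt{H} \left(-2236 + H\right)$ ($Y{\left(H \right)} = 3 - \sqrt{H + H} \left(H - 2236\right) = 3 - \sqrt{2 H} \left(-2236 + H\right) = 3 - \sqrt{2} \sqrt{H} \left(-2236 + H\right)$)
$C = 5203 + 20111 i \sqrt{26}$ ($C = \left(3 - \sqrt{2} \left(-637\right)^{\frac{3}{2}} + 2236 \sqrt{2} \sqrt{-637}\right) - \left(-496 - 4704\right) = \left(3 - \sqrt{2} \left(- 4459 i \sqrt{13}\right) + 2236 \sqrt{2} \cdot 7 i \sqrt{13}\right) - \left(-496 - 4704\right) = \left(3 + 4459 i \sqrt{26} + 15652 i \sqrt{26}\right) - -5200 = \left(3 + 20111 i \sqrt{26}\right) + 5200 = 5203 + 20111 i \sqrt{26} \approx 5203.0 + 1.0255 \cdot 10^{5} i$)
$- C = - (5203 + 20111 i \sqrt{26}) = -5203 - 20111 i \sqrt{26}$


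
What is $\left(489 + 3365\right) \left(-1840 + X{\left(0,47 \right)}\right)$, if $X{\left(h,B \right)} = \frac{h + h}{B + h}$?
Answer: $-7091360$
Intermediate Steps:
$X{\left(h,B \right)} = \frac{2 h}{B + h}$
$\left(489 + 3365\right) \left(-1840 + X{\left(0,47 \right)}\right) = \left(489 + 3365\right) \left(-1840 + 2 \cdot 0 \frac{1}{47 + 0}\right) = 3854 \left(-1840 + 2 \cdot 0 \cdot \frac{1}{47}\right) = 3854 \left(-1840 + 0\right) = 3854 \left(-1840\right) = -7091360$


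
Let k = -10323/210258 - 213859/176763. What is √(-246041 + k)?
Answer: I*√4195777719108775702653390/4129537206 ≈ 496.03*I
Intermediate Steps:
k = -5198921119/4129537206 (k = -10323*1/210258 - 213859*1/176763 = -1147/23362 - 213859/176763 = -5198921119/4129537206 ≈ -1.2590)
√(-246041 + k) = √(-246041 - 5198921119/4129537206) = √(-1016040662622565/4129537206) = I*√4195777719108775702653390/4129537206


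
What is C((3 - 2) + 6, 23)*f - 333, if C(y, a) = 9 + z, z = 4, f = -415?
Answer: -5728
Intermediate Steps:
C(y, a) = 13 (C(y, a) = 9 + 4 = 13)
C((3 - 2) + 6, 23)*f - 333 = 13*(-415) - 333 = -5395 - 333 = -5728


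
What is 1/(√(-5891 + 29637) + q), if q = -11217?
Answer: -11217/125797343 - √23746/125797343 ≈ -9.0392e-5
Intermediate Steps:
1/(√(-5891 + 29637) + q) = 1/(√(-5891 + 29637) - 11217) = 1/(√23746 - 11217) = 1/(-11217 + √23746)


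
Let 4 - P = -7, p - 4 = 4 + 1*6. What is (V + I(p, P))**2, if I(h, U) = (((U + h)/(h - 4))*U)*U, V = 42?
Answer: 474721/4 ≈ 1.1868e+5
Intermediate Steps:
p = 14 (p = 4 + (4 + 1*6) = 4 + (4 + 6) = 4 + 10 = 14)
P = 11 (P = 4 - 1*(-7) = 4 + 7 = 11)
I(h, U) = U**2*(U + h)/(-4 + h) (I(h, U) = (((U + h)/(-4 + h))*U)*U = (U*(U + h)/(-4 + h))*U = U**2*(U + h)/(-4 + h))
(V + I(p, P))**2 = (42 + 11**2*(11 + 14)/(-4 + 14))**2 = (42 + 121*25/10)**2 = (42 + 121*(1/10)*25)**2 = (42 + 605/2)**2 = (689/2)**2 = 474721/4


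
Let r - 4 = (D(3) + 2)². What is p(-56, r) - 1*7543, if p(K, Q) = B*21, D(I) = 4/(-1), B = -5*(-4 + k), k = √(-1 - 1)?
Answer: -7123 - 105*I*√2 ≈ -7123.0 - 148.49*I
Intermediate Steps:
k = I*√2 (k = √(-2) = I*√2 ≈ 1.4142*I)
B = 20 - 5*I*√2 (B = -5*(-4 + I*√2) = 20 - 5*I*√2 ≈ 20.0 - 7.0711*I)
D(I) = -4 (D(I) = 4*(-1) = -4)
r = 8 (r = 4 + (-4 + 2)² = 4 + (-2)² = 4 + 4 = 8)
p(K, Q) = 420 - 105*I*√2 (p(K, Q) = (20 - 5*I*√2)*21 = 420 - 105*I*√2)
p(-56, r) - 1*7543 = (420 - 105*I*√2) - 1*7543 = (420 - 105*I*√2) - 7543 = -7123 - 105*I*√2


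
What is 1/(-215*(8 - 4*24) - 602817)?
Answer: -1/583897 ≈ -1.7126e-6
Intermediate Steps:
1/(-215*(8 - 4*24) - 602817) = 1/(-215*(8 - 96) - 602817) = 1/(-215*(-88) - 602817) = 1/(18920 - 602817) = 1/(-583897) = -1/583897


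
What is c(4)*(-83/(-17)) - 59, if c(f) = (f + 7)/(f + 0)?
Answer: -3099/68 ≈ -45.574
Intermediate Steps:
c(f) = (7 + f)/f
c(4)*(-83/(-17)) - 59 = ((7 + 4)/4)*(-83/(-17)) - 59 = ((¼)*11)*(-83*(-1/17)) - 59 = (11/4)*(83/17) - 59 = 913/68 - 59 = -3099/68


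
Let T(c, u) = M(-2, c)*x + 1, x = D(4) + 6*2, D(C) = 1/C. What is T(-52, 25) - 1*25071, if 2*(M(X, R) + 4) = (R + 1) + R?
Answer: -205999/8 ≈ -25750.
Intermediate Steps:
M(X, R) = -7/2 + R (M(X, R) = -4 + ((R + 1) + R)/2 = -4 + ((1 + R) + R)/2 = -4 + (1 + 2*R)/2 = -4 + (½ + R) = -7/2 + R)
x = 49/4 (x = 1/4 + 6*2 = ¼ + 12 = 49/4 ≈ 12.250)
T(c, u) = -335/8 + 49*c/4 (T(c, u) = (-7/2 + c)*(49/4) + 1 = (-343/8 + 49*c/4) + 1 = -335/8 + 49*c/4)
T(-52, 25) - 1*25071 = (-335/8 + (49/4)*(-52)) - 1*25071 = (-335/8 - 637) - 25071 = -5431/8 - 25071 = -205999/8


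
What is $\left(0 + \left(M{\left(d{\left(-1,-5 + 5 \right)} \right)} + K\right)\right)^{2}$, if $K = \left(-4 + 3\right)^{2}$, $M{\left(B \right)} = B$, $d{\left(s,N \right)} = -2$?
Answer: $1$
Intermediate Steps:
$K = 1$ ($K = \left(-1\right)^{2} = 1$)
$\left(0 + \left(M{\left(d{\left(-1,-5 + 5 \right)} \right)} + K\right)\right)^{2} = \left(0 + \left(-2 + 1\right)\right)^{2} = \left(0 - 1\right)^{2} = \left(-1\right)^{2} = 1$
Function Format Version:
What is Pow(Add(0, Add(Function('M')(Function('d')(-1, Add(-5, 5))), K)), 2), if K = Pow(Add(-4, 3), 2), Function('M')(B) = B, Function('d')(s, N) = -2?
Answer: 1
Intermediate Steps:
K = 1 (K = Pow(-1, 2) = 1)
Pow(Add(0, Add(Function('M')(Function('d')(-1, Add(-5, 5))), K)), 2) = Pow(Add(0, Add(-2, 1)), 2) = Pow(Add(0, -1), 2) = Pow(-1, 2) = 1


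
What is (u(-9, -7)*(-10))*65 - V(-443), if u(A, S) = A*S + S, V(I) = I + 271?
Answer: -36228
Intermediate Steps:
V(I) = 271 + I
u(A, S) = S + A*S
(u(-9, -7)*(-10))*65 - V(-443) = (-7*(1 - 9)*(-10))*65 - (271 - 443) = (-7*(-8)*(-10))*65 - 1*(-172) = (56*(-10))*65 + 172 = -560*65 + 172 = -36400 + 172 = -36228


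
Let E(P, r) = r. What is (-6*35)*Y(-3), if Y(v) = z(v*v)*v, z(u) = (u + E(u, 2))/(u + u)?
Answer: 385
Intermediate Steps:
z(u) = (2 + u)/(2*u) (z(u) = (u + 2)/(u + u) = (2 + u)/((2*u)) = (2 + u)*(1/(2*u)) = (2 + u)/(2*u))
Y(v) = (2 + v²)/(2*v) (Y(v) = ((2 + v*v)/(2*((v*v))))*v = ((2 + v²)/(2*(v²)))*v = ((2 + v²)/(2*v²))*v = (2 + v²)/(2*v))
(-6*35)*Y(-3) = (-6*35)*(1/(-3) + (½)*(-3)) = -210*(-⅓ - 3/2) = -210*(-11/6) = 385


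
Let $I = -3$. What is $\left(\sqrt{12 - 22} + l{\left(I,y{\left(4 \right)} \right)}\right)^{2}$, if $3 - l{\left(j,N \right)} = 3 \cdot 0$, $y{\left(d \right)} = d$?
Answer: $\left(3 + i \sqrt{10}\right)^{2} \approx -1.0 + 18.974 i$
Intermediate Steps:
$l{\left(j,N \right)} = 3$ ($l{\left(j,N \right)} = 3 - 3 \cdot 0 = 3 - 0 = 3 + 0 = 3$)
$\left(\sqrt{12 - 22} + l{\left(I,y{\left(4 \right)} \right)}\right)^{2} = \left(\sqrt{12 - 22} + 3\right)^{2} = \left(\sqrt{-10} + 3\right)^{2} = \left(i \sqrt{10} + 3\right)^{2} = \left(3 + i \sqrt{10}\right)^{2}$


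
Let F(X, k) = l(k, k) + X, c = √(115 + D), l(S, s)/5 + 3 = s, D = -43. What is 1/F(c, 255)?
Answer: 35/44098 - √2/264588 ≈ 0.00078834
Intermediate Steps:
l(S, s) = -15 + 5*s
c = 6*√2 (c = √(115 - 43) = √72 = 6*√2 ≈ 8.4853)
F(X, k) = -15 + X + 5*k (F(X, k) = (-15 + 5*k) + X = -15 + X + 5*k)
1/F(c, 255) = 1/(-15 + 6*√2 + 5*255) = 1/(-15 + 6*√2 + 1275) = 1/(1260 + 6*√2)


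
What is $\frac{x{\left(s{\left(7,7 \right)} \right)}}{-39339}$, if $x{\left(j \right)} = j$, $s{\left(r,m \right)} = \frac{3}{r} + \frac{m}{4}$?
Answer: $- \frac{61}{1101492} \approx -5.5379 \cdot 10^{-5}$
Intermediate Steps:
$s{\left(r,m \right)} = \frac{3}{r} + \frac{m}{4}$ ($s{\left(r,m \right)} = \frac{3}{r} + m \frac{1}{4} = \frac{3}{r} + \frac{m}{4}$)
$\frac{x{\left(s{\left(7,7 \right)} \right)}}{-39339} = \frac{\frac{3}{7} + \frac{1}{4} \cdot 7}{-39339} = \left(3 \cdot \frac{1}{7} + \frac{7}{4}\right) \left(- \frac{1}{39339}\right) = \left(\frac{3}{7} + \frac{7}{4}\right) \left(- \frac{1}{39339}\right) = \frac{61}{28} \left(- \frac{1}{39339}\right) = - \frac{61}{1101492}$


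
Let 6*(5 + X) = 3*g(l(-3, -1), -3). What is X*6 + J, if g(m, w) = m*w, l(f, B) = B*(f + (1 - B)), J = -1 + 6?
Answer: -34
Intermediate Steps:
J = 5
l(f, B) = B*(1 + f - B)
X = -13/2 (X = -5 + (3*(-(1 - 3 - 1*(-1))*(-3)))/6 = -5 + (3*(-(1 - 3 + 1)*(-3)))/6 = -5 + (3*(-1*(-1)*(-3)))/6 = -5 + (3*(1*(-3)))/6 = -5 + (3*(-3))/6 = -5 + (⅙)*(-9) = -5 - 3/2 = -13/2 ≈ -6.5000)
X*6 + J = -13/2*6 + 5 = -39 + 5 = -34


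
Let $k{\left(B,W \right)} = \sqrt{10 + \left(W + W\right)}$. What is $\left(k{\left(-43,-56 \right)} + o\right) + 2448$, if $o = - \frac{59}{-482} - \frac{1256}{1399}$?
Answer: $\frac{1650207613}{674318} + i \sqrt{102} \approx 2447.2 + 10.1 i$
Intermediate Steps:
$k{\left(B,W \right)} = \sqrt{10 + 2 W}$
$o = - \frac{522851}{674318}$ ($o = \left(-59\right) \left(- \frac{1}{482}\right) - \frac{1256}{1399} = \frac{59}{482} - \frac{1256}{1399} = - \frac{522851}{674318} \approx -0.77538$)
$\left(k{\left(-43,-56 \right)} + o\right) + 2448 = \left(\sqrt{10 + 2 \left(-56\right)} - \frac{522851}{674318}\right) + 2448 = \left(\sqrt{10 - 112} - \frac{522851}{674318}\right) + 2448 = \left(\sqrt{-102} - \frac{522851}{674318}\right) + 2448 = \left(i \sqrt{102} - \frac{522851}{674318}\right) + 2448 = \left(- \frac{522851}{674318} + i \sqrt{102}\right) + 2448 = \frac{1650207613}{674318} + i \sqrt{102}$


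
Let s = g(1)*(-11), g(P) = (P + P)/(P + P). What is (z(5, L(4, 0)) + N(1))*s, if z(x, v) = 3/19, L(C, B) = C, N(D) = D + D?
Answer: -451/19 ≈ -23.737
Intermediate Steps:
g(P) = 1 (g(P) = (2*P)/((2*P)) = (2*P)*(1/(2*P)) = 1)
N(D) = 2*D
z(x, v) = 3/19 (z(x, v) = 3*(1/19) = 3/19)
s = -11 (s = 1*(-11) = -11)
(z(5, L(4, 0)) + N(1))*s = (3/19 + 2*1)*(-11) = (3/19 + 2)*(-11) = (41/19)*(-11) = -451/19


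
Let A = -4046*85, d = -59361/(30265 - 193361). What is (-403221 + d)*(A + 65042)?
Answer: 4584845980432035/40774 ≈ 1.1245e+11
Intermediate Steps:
d = 59361/163096 (d = -59361/(-163096) = -59361*(-1/163096) = 59361/163096 ≈ 0.36396)
A = -343910
(-403221 + d)*(A + 65042) = (-403221 + 59361/163096)*(-343910 + 65042) = -65763672855/163096*(-278868) = 4584845980432035/40774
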